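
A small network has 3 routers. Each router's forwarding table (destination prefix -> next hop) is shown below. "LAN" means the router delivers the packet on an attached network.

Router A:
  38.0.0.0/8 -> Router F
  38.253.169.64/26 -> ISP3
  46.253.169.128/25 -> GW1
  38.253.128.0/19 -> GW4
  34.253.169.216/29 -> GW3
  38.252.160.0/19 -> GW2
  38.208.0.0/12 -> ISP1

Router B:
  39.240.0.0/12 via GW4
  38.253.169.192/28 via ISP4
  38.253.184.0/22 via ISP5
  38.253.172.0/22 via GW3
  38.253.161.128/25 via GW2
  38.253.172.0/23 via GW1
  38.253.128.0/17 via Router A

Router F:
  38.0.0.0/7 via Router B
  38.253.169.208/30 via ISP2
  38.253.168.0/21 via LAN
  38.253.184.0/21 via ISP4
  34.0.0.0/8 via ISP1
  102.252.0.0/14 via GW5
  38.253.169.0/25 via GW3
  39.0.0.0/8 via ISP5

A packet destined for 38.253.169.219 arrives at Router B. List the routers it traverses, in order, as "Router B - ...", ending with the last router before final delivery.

At Router B: longest match for 38.253.169.219 is 38.253.128.0/17 -> Router A
At Router A: longest match for 38.253.169.219 is 38.0.0.0/8 -> Router F
At Router F: longest match for 38.253.169.219 is 38.253.168.0/21 -> LAN

Router B - Router A - Router F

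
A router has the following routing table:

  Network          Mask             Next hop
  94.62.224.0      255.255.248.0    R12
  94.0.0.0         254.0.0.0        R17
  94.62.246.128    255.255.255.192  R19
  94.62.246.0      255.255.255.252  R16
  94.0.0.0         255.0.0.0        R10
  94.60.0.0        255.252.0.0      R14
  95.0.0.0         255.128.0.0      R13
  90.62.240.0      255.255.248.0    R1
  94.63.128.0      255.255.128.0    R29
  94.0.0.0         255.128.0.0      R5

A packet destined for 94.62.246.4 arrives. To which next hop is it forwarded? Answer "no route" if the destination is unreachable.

R14

Routes whose prefix contains 94.62.246.4:
  94.0.0.0/7 (94.0.0.0 - 95.255.255.255) -> R17
  94.0.0.0/8 (94.0.0.0 - 94.255.255.255) -> R10
  94.0.0.0/9 (94.0.0.0 - 94.127.255.255) -> R5
  94.60.0.0/14 (94.60.0.0 - 94.63.255.255) -> R14
More-specific entries that do NOT match:
  94.62.246.0/30 (94.62.246.0 - 94.62.246.3) does not contain 94.62.246.4
  94.62.246.128/26 (94.62.246.128 - 94.62.246.191) does not contain 94.62.246.4
  94.62.224.0/21 (94.62.224.0 - 94.62.231.255) does not contain 94.62.246.4
  90.62.240.0/21 (90.62.240.0 - 90.62.247.255) does not contain 94.62.246.4
  94.63.128.0/17 (94.63.128.0 - 94.63.255.255) does not contain 94.62.246.4
Longest matching prefix is /14 -> next hop R14.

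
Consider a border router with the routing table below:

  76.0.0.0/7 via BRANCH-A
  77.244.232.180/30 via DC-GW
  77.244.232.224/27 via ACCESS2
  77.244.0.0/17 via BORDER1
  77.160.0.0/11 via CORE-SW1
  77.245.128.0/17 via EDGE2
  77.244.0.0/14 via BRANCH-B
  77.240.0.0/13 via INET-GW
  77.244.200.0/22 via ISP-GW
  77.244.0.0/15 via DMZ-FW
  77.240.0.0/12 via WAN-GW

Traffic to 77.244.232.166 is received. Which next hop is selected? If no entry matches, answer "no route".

Routes whose prefix contains 77.244.232.166:
  76.0.0.0/7 (76.0.0.0 - 77.255.255.255) -> BRANCH-A
  77.240.0.0/12 (77.240.0.0 - 77.255.255.255) -> WAN-GW
  77.240.0.0/13 (77.240.0.0 - 77.247.255.255) -> INET-GW
  77.244.0.0/14 (77.244.0.0 - 77.247.255.255) -> BRANCH-B
  77.244.0.0/15 (77.244.0.0 - 77.245.255.255) -> DMZ-FW
More-specific entries that do NOT match:
  77.244.232.180/30 (77.244.232.180 - 77.244.232.183) does not contain 77.244.232.166
  77.244.232.224/27 (77.244.232.224 - 77.244.232.255) does not contain 77.244.232.166
  77.244.200.0/22 (77.244.200.0 - 77.244.203.255) does not contain 77.244.232.166
  77.244.0.0/17 (77.244.0.0 - 77.244.127.255) does not contain 77.244.232.166
  77.245.128.0/17 (77.245.128.0 - 77.245.255.255) does not contain 77.244.232.166
Longest matching prefix is /15 -> next hop DMZ-FW.

DMZ-FW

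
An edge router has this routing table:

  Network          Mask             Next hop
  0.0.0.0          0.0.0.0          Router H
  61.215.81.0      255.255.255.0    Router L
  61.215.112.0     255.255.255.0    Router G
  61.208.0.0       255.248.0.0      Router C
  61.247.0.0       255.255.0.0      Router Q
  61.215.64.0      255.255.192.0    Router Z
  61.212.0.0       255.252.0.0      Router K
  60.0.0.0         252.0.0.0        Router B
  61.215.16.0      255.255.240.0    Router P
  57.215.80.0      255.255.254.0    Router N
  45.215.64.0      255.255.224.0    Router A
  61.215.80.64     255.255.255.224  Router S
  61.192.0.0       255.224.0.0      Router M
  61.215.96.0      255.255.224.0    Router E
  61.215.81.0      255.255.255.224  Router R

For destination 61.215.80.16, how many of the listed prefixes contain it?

6

Prefixes containing 61.215.80.16:
  0.0.0.0/0 (default, matches everything)
  60.0.0.0/6 (60.0.0.0 - 63.255.255.255)
  61.192.0.0/11 (61.192.0.0 - 61.223.255.255)
  61.208.0.0/13 (61.208.0.0 - 61.215.255.255)
  61.212.0.0/14 (61.212.0.0 - 61.215.255.255)
  61.215.64.0/18 (61.215.64.0 - 61.215.127.255)
Total matching entries: 6.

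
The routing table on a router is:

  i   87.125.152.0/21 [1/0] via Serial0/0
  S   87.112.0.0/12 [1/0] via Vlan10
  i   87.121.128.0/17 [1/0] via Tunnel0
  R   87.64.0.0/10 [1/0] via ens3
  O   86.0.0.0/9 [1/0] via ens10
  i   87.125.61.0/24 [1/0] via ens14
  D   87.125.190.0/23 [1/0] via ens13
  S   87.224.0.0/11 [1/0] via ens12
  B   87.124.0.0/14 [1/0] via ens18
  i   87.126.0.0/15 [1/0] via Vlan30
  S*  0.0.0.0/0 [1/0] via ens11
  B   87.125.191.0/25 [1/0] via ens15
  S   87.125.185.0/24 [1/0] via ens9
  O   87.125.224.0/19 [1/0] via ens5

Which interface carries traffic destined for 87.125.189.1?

Routes whose prefix contains 87.125.189.1:
  0.0.0.0/0 (default, matches everything) -> ens11
  87.64.0.0/10 (87.64.0.0 - 87.127.255.255) -> ens3
  87.112.0.0/12 (87.112.0.0 - 87.127.255.255) -> Vlan10
  87.124.0.0/14 (87.124.0.0 - 87.127.255.255) -> ens18
More-specific entries that do NOT match:
  87.125.191.0/25 (87.125.191.0 - 87.125.191.127) does not contain 87.125.189.1
  87.125.61.0/24 (87.125.61.0 - 87.125.61.255) does not contain 87.125.189.1
  87.125.185.0/24 (87.125.185.0 - 87.125.185.255) does not contain 87.125.189.1
  87.125.190.0/23 (87.125.190.0 - 87.125.191.255) does not contain 87.125.189.1
  87.125.152.0/21 (87.125.152.0 - 87.125.159.255) does not contain 87.125.189.1
  87.125.224.0/19 (87.125.224.0 - 87.125.255.255) does not contain 87.125.189.1
  87.121.128.0/17 (87.121.128.0 - 87.121.255.255) does not contain 87.125.189.1
  87.126.0.0/15 (87.126.0.0 - 87.127.255.255) does not contain 87.125.189.1
Longest matching prefix is /14 -> interface ens18.

ens18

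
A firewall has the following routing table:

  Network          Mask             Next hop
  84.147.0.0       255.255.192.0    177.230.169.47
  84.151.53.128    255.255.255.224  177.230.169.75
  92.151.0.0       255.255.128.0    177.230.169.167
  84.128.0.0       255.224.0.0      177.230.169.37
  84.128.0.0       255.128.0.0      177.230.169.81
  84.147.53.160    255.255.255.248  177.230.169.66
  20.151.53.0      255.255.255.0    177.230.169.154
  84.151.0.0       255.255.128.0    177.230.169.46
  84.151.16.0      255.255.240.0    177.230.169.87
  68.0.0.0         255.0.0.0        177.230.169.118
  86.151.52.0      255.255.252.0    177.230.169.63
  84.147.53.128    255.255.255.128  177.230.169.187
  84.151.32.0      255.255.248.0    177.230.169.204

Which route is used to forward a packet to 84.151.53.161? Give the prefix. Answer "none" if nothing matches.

84.151.0.0/17

Entries matching 84.151.53.161:
  84.128.0.0/9 (84.128.0.0 - 84.255.255.255)
  84.128.0.0/11 (84.128.0.0 - 84.159.255.255)
  84.151.0.0/17 (84.151.0.0 - 84.151.127.255)
Most specific is 84.151.0.0/17.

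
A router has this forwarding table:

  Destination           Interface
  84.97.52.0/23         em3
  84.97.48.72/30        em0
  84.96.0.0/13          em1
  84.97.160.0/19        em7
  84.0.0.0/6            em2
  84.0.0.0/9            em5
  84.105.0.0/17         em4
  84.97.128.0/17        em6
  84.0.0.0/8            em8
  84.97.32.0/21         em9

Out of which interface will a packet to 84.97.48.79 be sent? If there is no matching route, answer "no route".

em1

Routes whose prefix contains 84.97.48.79:
  84.0.0.0/6 (84.0.0.0 - 87.255.255.255) -> em2
  84.0.0.0/8 (84.0.0.0 - 84.255.255.255) -> em8
  84.0.0.0/9 (84.0.0.0 - 84.127.255.255) -> em5
  84.96.0.0/13 (84.96.0.0 - 84.103.255.255) -> em1
More-specific entries that do NOT match:
  84.97.48.72/30 (84.97.48.72 - 84.97.48.75) does not contain 84.97.48.79
  84.97.52.0/23 (84.97.52.0 - 84.97.53.255) does not contain 84.97.48.79
  84.97.32.0/21 (84.97.32.0 - 84.97.39.255) does not contain 84.97.48.79
  84.97.160.0/19 (84.97.160.0 - 84.97.191.255) does not contain 84.97.48.79
  84.105.0.0/17 (84.105.0.0 - 84.105.127.255) does not contain 84.97.48.79
  84.97.128.0/17 (84.97.128.0 - 84.97.255.255) does not contain 84.97.48.79
Longest matching prefix is /13 -> interface em1.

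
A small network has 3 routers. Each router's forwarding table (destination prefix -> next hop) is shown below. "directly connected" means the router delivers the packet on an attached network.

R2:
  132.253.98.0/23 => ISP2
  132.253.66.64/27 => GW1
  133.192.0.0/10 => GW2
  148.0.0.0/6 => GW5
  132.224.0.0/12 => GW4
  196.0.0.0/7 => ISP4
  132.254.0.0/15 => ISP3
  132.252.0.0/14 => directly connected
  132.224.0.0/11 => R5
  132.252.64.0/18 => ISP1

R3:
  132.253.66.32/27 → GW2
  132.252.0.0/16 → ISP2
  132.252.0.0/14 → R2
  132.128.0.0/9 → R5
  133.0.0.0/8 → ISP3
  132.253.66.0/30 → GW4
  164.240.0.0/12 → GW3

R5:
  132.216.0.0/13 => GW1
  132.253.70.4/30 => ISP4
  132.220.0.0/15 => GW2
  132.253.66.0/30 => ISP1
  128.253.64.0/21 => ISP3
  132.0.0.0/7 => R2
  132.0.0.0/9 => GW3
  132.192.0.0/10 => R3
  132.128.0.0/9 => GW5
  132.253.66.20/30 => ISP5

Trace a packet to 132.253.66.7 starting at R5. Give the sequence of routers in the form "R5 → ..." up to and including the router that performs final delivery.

R5 → R3 → R2

At R5: longest match for 132.253.66.7 is 132.192.0.0/10 -> R3
At R3: longest match for 132.253.66.7 is 132.252.0.0/14 -> R2
At R2: longest match for 132.253.66.7 is 132.252.0.0/14 -> directly connected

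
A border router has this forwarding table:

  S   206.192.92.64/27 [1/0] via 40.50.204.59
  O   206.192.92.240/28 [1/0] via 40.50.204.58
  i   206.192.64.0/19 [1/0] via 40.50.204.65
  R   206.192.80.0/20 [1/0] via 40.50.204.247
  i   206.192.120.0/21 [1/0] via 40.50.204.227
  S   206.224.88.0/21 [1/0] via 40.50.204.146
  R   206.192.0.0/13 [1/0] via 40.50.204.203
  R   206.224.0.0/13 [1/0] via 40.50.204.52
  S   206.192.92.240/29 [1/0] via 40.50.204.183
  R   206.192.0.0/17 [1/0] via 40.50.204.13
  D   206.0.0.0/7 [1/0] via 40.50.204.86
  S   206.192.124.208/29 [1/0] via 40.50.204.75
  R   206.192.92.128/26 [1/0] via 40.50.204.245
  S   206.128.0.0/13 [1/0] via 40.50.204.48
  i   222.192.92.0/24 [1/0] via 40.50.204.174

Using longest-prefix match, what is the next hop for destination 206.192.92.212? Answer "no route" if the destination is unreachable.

Routes whose prefix contains 206.192.92.212:
  206.0.0.0/7 (206.0.0.0 - 207.255.255.255) -> 40.50.204.86
  206.192.0.0/13 (206.192.0.0 - 206.199.255.255) -> 40.50.204.203
  206.192.0.0/17 (206.192.0.0 - 206.192.127.255) -> 40.50.204.13
  206.192.64.0/19 (206.192.64.0 - 206.192.95.255) -> 40.50.204.65
  206.192.80.0/20 (206.192.80.0 - 206.192.95.255) -> 40.50.204.247
More-specific entries that do NOT match:
  206.192.92.240/29 (206.192.92.240 - 206.192.92.247) does not contain 206.192.92.212
  206.192.124.208/29 (206.192.124.208 - 206.192.124.215) does not contain 206.192.92.212
  206.192.92.240/28 (206.192.92.240 - 206.192.92.255) does not contain 206.192.92.212
  206.192.92.64/27 (206.192.92.64 - 206.192.92.95) does not contain 206.192.92.212
  206.192.92.128/26 (206.192.92.128 - 206.192.92.191) does not contain 206.192.92.212
  222.192.92.0/24 (222.192.92.0 - 222.192.92.255) does not contain 206.192.92.212
  206.192.120.0/21 (206.192.120.0 - 206.192.127.255) does not contain 206.192.92.212
  206.224.88.0/21 (206.224.88.0 - 206.224.95.255) does not contain 206.192.92.212
Longest matching prefix is /20 -> next hop 40.50.204.247.

40.50.204.247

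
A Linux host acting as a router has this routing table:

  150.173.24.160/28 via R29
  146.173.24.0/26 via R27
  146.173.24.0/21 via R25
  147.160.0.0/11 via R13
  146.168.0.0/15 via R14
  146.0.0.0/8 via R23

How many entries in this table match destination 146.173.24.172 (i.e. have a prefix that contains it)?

2

Prefixes containing 146.173.24.172:
  146.0.0.0/8 (146.0.0.0 - 146.255.255.255)
  146.173.24.0/21 (146.173.24.0 - 146.173.31.255)
Total matching entries: 2.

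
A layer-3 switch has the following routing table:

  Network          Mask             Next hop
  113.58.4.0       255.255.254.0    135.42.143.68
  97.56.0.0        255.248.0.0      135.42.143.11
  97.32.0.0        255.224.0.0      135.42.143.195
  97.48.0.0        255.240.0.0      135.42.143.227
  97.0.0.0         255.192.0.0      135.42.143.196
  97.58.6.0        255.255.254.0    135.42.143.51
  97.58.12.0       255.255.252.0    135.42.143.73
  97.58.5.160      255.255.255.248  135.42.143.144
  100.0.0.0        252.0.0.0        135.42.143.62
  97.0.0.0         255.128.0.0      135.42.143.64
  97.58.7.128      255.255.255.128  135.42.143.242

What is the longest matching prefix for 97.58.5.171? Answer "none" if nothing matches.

97.56.0.0/13

Entries matching 97.58.5.171:
  97.0.0.0/9 (97.0.0.0 - 97.127.255.255)
  97.0.0.0/10 (97.0.0.0 - 97.63.255.255)
  97.32.0.0/11 (97.32.0.0 - 97.63.255.255)
  97.48.0.0/12 (97.48.0.0 - 97.63.255.255)
  97.56.0.0/13 (97.56.0.0 - 97.63.255.255)
Most specific is 97.56.0.0/13.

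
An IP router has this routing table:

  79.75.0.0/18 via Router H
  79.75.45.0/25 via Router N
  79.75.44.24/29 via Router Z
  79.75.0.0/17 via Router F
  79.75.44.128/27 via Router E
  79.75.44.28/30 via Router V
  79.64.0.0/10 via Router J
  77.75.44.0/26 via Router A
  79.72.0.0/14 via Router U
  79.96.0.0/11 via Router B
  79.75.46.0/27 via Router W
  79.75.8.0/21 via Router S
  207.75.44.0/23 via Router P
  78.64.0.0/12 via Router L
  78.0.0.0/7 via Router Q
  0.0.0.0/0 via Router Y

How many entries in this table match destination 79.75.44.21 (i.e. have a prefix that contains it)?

6

Prefixes containing 79.75.44.21:
  0.0.0.0/0 (default, matches everything)
  78.0.0.0/7 (78.0.0.0 - 79.255.255.255)
  79.64.0.0/10 (79.64.0.0 - 79.127.255.255)
  79.72.0.0/14 (79.72.0.0 - 79.75.255.255)
  79.75.0.0/17 (79.75.0.0 - 79.75.127.255)
  79.75.0.0/18 (79.75.0.0 - 79.75.63.255)
Total matching entries: 6.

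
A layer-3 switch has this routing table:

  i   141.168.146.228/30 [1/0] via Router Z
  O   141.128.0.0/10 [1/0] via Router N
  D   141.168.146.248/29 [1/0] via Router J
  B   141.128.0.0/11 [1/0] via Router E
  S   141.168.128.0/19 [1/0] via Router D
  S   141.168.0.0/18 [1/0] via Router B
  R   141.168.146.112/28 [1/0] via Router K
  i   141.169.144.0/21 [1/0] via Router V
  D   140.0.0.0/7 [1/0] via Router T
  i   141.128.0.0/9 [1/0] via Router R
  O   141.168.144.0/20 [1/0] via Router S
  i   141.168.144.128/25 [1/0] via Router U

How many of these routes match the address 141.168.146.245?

Prefixes containing 141.168.146.245:
  140.0.0.0/7 (140.0.0.0 - 141.255.255.255)
  141.128.0.0/9 (141.128.0.0 - 141.255.255.255)
  141.128.0.0/10 (141.128.0.0 - 141.191.255.255)
  141.168.128.0/19 (141.168.128.0 - 141.168.159.255)
  141.168.144.0/20 (141.168.144.0 - 141.168.159.255)
Total matching entries: 5.

5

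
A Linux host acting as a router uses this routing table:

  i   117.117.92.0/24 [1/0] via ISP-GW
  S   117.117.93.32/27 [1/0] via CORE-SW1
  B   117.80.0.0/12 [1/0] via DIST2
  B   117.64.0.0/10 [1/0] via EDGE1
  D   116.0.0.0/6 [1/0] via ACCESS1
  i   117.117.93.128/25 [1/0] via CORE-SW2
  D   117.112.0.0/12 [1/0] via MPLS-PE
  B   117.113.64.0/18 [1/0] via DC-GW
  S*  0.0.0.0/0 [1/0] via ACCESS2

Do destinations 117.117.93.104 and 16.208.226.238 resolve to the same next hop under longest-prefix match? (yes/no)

no

117.117.93.104: longest match 117.112.0.0/12 -> MPLS-PE
16.208.226.238: longest match 0.0.0.0/0 -> ACCESS2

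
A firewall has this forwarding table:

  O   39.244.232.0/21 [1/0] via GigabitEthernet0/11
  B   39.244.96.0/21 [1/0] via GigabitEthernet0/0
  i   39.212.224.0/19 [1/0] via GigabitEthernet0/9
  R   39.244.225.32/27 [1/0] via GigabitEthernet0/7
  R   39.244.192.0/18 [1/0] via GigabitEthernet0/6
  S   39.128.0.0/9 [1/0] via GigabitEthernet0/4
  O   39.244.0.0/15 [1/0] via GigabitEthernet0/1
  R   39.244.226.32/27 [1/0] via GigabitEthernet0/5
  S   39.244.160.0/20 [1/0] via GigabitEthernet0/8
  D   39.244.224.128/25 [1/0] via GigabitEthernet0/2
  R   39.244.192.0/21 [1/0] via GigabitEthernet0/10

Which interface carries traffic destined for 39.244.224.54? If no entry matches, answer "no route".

GigabitEthernet0/6

Routes whose prefix contains 39.244.224.54:
  39.128.0.0/9 (39.128.0.0 - 39.255.255.255) -> GigabitEthernet0/4
  39.244.0.0/15 (39.244.0.0 - 39.245.255.255) -> GigabitEthernet0/1
  39.244.192.0/18 (39.244.192.0 - 39.244.255.255) -> GigabitEthernet0/6
More-specific entries that do NOT match:
  39.244.225.32/27 (39.244.225.32 - 39.244.225.63) does not contain 39.244.224.54
  39.244.226.32/27 (39.244.226.32 - 39.244.226.63) does not contain 39.244.224.54
  39.244.224.128/25 (39.244.224.128 - 39.244.224.255) does not contain 39.244.224.54
  39.244.232.0/21 (39.244.232.0 - 39.244.239.255) does not contain 39.244.224.54
  39.244.96.0/21 (39.244.96.0 - 39.244.103.255) does not contain 39.244.224.54
  39.244.192.0/21 (39.244.192.0 - 39.244.199.255) does not contain 39.244.224.54
  39.244.160.0/20 (39.244.160.0 - 39.244.175.255) does not contain 39.244.224.54
  39.212.224.0/19 (39.212.224.0 - 39.212.255.255) does not contain 39.244.224.54
Longest matching prefix is /18 -> interface GigabitEthernet0/6.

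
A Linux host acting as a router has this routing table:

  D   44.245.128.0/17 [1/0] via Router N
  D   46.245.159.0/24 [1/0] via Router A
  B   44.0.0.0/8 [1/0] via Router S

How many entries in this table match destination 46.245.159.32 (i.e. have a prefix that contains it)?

1

Prefixes containing 46.245.159.32:
  46.245.159.0/24 (46.245.159.0 - 46.245.159.255)
Total matching entries: 1.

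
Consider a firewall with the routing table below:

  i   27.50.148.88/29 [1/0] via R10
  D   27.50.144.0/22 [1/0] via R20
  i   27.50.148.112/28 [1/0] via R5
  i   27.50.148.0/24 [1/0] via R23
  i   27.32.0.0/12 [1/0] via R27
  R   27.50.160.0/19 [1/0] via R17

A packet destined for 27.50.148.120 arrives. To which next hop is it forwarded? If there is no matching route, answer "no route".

R5

Routes whose prefix contains 27.50.148.120:
  27.50.148.0/24 (27.50.148.0 - 27.50.148.255) -> R23
  27.50.148.112/28 (27.50.148.112 - 27.50.148.127) -> R5
More-specific entries that do NOT match:
  27.50.148.88/29 (27.50.148.88 - 27.50.148.95) does not contain 27.50.148.120
Longest matching prefix is /28 -> next hop R5.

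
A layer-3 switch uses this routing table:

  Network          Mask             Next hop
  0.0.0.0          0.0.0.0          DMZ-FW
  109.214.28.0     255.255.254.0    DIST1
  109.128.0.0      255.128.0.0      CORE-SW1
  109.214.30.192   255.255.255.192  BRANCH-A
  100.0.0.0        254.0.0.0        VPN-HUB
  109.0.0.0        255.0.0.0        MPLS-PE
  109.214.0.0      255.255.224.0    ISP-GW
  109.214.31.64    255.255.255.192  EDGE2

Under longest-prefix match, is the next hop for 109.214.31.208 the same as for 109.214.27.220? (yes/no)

yes

109.214.31.208: longest match 109.214.0.0/19 -> ISP-GW
109.214.27.220: longest match 109.214.0.0/19 -> ISP-GW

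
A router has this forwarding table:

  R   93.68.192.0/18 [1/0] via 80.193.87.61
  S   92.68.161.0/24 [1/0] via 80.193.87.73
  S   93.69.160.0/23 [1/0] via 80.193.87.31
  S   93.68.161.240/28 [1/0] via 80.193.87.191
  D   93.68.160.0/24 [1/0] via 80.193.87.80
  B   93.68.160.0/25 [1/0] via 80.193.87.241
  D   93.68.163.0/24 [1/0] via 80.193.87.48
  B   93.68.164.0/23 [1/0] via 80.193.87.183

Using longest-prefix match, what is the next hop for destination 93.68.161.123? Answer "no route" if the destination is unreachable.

no route

No entry's prefix contains 93.68.161.123; there is no default route.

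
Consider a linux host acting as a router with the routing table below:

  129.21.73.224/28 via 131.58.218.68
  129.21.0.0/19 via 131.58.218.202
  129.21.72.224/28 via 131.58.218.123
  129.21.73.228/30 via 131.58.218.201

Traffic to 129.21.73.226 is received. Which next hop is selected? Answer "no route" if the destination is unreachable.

131.58.218.68

Routes whose prefix contains 129.21.73.226:
  129.21.73.224/28 (129.21.73.224 - 129.21.73.239) -> 131.58.218.68
More-specific entries that do NOT match:
  129.21.73.228/30 (129.21.73.228 - 129.21.73.231) does not contain 129.21.73.226
Longest matching prefix is /28 -> next hop 131.58.218.68.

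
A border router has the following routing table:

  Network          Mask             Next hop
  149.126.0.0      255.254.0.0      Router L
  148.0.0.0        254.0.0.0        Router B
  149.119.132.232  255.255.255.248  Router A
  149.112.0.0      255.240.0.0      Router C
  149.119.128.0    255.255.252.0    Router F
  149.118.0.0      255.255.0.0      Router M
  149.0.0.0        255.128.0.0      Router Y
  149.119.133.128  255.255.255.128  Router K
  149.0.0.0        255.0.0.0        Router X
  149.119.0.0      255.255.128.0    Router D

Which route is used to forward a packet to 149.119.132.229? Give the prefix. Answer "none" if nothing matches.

Entries matching 149.119.132.229:
  148.0.0.0/7 (148.0.0.0 - 149.255.255.255)
  149.0.0.0/8 (149.0.0.0 - 149.255.255.255)
  149.0.0.0/9 (149.0.0.0 - 149.127.255.255)
  149.112.0.0/12 (149.112.0.0 - 149.127.255.255)
Most specific is 149.112.0.0/12.

149.112.0.0/12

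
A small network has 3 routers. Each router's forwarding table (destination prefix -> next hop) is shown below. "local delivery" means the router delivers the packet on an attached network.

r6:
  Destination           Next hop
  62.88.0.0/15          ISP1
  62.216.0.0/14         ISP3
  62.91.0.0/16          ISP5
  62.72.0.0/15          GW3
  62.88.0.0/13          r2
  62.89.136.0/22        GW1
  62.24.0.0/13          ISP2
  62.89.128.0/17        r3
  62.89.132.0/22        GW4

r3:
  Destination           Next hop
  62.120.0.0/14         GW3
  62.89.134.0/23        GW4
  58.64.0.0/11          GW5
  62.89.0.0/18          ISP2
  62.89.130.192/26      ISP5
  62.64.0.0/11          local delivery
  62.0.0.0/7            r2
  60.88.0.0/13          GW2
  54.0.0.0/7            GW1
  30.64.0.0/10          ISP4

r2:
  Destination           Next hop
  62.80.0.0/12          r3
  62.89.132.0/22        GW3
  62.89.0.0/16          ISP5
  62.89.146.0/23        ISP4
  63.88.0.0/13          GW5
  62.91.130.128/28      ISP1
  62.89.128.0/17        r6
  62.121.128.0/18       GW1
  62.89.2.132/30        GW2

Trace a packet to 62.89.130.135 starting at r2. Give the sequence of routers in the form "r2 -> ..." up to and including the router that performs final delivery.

r2 -> r6 -> r3

At r2: longest match for 62.89.130.135 is 62.89.128.0/17 -> r6
At r6: longest match for 62.89.130.135 is 62.89.128.0/17 -> r3
At r3: longest match for 62.89.130.135 is 62.64.0.0/11 -> local delivery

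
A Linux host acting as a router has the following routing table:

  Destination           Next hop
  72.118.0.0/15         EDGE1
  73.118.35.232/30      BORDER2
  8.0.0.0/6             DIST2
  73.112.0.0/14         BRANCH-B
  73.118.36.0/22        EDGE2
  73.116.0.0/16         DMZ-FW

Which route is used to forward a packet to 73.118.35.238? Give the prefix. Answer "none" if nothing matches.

none

73.118.35.238 is outside every listed prefix and there is no default route.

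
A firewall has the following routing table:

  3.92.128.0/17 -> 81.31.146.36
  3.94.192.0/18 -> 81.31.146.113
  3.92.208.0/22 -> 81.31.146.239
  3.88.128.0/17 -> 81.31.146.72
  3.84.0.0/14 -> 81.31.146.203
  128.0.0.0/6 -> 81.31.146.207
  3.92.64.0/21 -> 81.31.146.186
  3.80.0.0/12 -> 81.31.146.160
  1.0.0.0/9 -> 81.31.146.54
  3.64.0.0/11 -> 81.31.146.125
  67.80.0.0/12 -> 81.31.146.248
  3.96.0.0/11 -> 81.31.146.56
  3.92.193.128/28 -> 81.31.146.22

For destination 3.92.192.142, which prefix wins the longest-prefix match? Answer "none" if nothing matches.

3.92.128.0/17

Entries matching 3.92.192.142:
  3.64.0.0/11 (3.64.0.0 - 3.95.255.255)
  3.80.0.0/12 (3.80.0.0 - 3.95.255.255)
  3.92.128.0/17 (3.92.128.0 - 3.92.255.255)
Most specific is 3.92.128.0/17.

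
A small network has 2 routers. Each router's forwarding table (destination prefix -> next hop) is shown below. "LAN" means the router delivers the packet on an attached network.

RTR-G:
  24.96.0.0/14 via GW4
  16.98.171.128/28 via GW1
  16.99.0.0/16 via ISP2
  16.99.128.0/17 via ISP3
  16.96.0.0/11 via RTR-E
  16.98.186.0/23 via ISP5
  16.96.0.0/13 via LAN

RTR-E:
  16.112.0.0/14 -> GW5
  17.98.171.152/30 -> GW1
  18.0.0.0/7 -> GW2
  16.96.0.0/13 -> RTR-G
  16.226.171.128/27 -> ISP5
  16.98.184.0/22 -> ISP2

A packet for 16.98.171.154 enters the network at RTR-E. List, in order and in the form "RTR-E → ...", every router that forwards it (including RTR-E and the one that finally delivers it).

RTR-E → RTR-G

At RTR-E: longest match for 16.98.171.154 is 16.96.0.0/13 -> RTR-G
At RTR-G: longest match for 16.98.171.154 is 16.96.0.0/13 -> LAN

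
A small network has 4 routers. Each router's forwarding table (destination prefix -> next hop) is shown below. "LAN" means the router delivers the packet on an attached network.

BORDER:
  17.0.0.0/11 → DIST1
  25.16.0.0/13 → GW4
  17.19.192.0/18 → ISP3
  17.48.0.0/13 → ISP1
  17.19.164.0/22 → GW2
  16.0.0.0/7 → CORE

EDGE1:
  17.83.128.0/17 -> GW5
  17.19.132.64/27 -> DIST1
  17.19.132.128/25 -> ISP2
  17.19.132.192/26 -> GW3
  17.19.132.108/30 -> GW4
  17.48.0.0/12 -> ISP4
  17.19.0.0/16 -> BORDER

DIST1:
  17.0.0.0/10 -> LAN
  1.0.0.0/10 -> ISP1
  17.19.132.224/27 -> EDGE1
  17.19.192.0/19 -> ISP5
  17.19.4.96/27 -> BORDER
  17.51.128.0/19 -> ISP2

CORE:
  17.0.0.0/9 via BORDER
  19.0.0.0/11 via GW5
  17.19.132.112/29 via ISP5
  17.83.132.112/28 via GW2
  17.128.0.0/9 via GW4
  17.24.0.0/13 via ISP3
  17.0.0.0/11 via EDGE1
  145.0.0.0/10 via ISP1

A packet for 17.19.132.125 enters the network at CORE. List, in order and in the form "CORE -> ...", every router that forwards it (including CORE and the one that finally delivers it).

CORE -> EDGE1 -> BORDER -> DIST1

At CORE: longest match for 17.19.132.125 is 17.0.0.0/11 -> EDGE1
At EDGE1: longest match for 17.19.132.125 is 17.19.0.0/16 -> BORDER
At BORDER: longest match for 17.19.132.125 is 17.0.0.0/11 -> DIST1
At DIST1: longest match for 17.19.132.125 is 17.0.0.0/10 -> LAN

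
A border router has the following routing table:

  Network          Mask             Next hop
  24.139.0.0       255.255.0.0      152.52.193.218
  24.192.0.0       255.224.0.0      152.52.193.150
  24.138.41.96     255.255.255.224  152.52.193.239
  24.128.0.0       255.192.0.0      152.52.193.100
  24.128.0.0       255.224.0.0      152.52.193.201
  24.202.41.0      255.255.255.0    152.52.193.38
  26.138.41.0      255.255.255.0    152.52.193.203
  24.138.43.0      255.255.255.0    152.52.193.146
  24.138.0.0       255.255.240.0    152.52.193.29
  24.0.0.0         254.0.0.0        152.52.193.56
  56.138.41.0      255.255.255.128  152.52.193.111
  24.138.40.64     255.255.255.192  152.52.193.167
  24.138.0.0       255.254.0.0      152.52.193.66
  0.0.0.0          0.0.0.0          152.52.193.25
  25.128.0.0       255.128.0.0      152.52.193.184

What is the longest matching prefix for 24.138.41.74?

24.138.0.0/15

Entries matching 24.138.41.74:
  0.0.0.0/0 (default, matches everything)
  24.0.0.0/7 (24.0.0.0 - 25.255.255.255)
  24.128.0.0/10 (24.128.0.0 - 24.191.255.255)
  24.128.0.0/11 (24.128.0.0 - 24.159.255.255)
  24.138.0.0/15 (24.138.0.0 - 24.139.255.255)
Most specific is 24.138.0.0/15.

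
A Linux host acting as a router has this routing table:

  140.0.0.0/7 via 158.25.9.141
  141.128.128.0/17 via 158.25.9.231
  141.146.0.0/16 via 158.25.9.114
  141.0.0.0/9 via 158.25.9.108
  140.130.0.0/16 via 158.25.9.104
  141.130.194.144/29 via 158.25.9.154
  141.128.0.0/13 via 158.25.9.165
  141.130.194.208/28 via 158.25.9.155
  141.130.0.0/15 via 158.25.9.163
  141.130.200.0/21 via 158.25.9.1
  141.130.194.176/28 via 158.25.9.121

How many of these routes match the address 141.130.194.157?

Prefixes containing 141.130.194.157:
  140.0.0.0/7 (140.0.0.0 - 141.255.255.255)
  141.128.0.0/13 (141.128.0.0 - 141.135.255.255)
  141.130.0.0/15 (141.130.0.0 - 141.131.255.255)
Total matching entries: 3.

3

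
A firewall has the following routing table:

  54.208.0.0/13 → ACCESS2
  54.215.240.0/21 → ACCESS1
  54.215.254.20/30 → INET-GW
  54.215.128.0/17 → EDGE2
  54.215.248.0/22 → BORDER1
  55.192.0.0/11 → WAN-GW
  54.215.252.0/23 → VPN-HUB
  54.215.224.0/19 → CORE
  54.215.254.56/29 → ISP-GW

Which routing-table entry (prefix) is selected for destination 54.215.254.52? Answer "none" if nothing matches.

Entries matching 54.215.254.52:
  54.208.0.0/13 (54.208.0.0 - 54.215.255.255)
  54.215.128.0/17 (54.215.128.0 - 54.215.255.255)
  54.215.224.0/19 (54.215.224.0 - 54.215.255.255)
Most specific is 54.215.224.0/19.

54.215.224.0/19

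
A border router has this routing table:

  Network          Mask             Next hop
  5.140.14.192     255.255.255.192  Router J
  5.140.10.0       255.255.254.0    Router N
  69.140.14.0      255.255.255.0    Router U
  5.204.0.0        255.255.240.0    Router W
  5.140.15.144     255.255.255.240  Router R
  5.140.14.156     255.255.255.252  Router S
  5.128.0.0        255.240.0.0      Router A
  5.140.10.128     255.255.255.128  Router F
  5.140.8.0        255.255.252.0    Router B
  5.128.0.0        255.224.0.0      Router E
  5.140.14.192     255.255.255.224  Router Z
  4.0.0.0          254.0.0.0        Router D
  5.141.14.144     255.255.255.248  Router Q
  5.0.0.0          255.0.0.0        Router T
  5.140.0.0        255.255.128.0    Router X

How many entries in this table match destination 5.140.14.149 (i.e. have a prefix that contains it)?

5

Prefixes containing 5.140.14.149:
  4.0.0.0/7 (4.0.0.0 - 5.255.255.255)
  5.0.0.0/8 (5.0.0.0 - 5.255.255.255)
  5.128.0.0/11 (5.128.0.0 - 5.159.255.255)
  5.128.0.0/12 (5.128.0.0 - 5.143.255.255)
  5.140.0.0/17 (5.140.0.0 - 5.140.127.255)
Total matching entries: 5.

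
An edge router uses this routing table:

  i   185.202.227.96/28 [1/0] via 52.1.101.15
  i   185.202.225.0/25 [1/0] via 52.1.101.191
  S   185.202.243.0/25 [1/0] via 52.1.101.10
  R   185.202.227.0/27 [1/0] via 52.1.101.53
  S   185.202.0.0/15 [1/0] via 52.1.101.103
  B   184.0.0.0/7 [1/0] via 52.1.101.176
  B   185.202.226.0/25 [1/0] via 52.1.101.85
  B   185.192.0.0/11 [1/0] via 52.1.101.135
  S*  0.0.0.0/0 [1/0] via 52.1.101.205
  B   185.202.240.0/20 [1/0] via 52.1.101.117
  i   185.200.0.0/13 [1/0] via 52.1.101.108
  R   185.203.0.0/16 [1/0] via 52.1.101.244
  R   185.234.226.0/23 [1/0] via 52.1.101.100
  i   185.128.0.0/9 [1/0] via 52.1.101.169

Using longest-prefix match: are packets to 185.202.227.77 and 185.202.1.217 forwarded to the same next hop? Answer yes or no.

185.202.227.77: longest match 185.202.0.0/15 -> 52.1.101.103
185.202.1.217: longest match 185.202.0.0/15 -> 52.1.101.103

yes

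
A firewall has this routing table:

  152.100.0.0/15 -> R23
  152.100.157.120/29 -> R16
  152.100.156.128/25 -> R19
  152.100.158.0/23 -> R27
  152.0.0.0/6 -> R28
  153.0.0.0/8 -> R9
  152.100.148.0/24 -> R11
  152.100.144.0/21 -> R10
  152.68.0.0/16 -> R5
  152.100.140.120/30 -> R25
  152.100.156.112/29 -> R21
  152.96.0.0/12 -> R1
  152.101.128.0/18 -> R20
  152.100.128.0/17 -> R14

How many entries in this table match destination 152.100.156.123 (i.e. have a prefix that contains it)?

4

Prefixes containing 152.100.156.123:
  152.0.0.0/6 (152.0.0.0 - 155.255.255.255)
  152.96.0.0/12 (152.96.0.0 - 152.111.255.255)
  152.100.0.0/15 (152.100.0.0 - 152.101.255.255)
  152.100.128.0/17 (152.100.128.0 - 152.100.255.255)
Total matching entries: 4.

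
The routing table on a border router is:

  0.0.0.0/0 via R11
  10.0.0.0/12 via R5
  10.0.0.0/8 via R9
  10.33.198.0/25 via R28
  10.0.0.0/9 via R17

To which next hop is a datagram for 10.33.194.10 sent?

R17

Routes whose prefix contains 10.33.194.10:
  0.0.0.0/0 (default, matches everything) -> R11
  10.0.0.0/8 (10.0.0.0 - 10.255.255.255) -> R9
  10.0.0.0/9 (10.0.0.0 - 10.127.255.255) -> R17
More-specific entries that do NOT match:
  10.33.198.0/25 (10.33.198.0 - 10.33.198.127) does not contain 10.33.194.10
  10.0.0.0/12 (10.0.0.0 - 10.15.255.255) does not contain 10.33.194.10
Longest matching prefix is /9 -> next hop R17.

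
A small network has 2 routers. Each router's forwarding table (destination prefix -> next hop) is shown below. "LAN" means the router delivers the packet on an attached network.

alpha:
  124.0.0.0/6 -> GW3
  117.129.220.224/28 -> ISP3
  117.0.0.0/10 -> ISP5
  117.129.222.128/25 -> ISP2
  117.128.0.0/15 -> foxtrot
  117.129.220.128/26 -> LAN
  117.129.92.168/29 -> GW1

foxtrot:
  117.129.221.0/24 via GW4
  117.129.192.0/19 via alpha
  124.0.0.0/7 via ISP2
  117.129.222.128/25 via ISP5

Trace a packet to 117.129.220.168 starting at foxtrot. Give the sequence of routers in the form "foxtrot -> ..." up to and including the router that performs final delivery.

foxtrot -> alpha

At foxtrot: longest match for 117.129.220.168 is 117.129.192.0/19 -> alpha
At alpha: longest match for 117.129.220.168 is 117.129.220.128/26 -> LAN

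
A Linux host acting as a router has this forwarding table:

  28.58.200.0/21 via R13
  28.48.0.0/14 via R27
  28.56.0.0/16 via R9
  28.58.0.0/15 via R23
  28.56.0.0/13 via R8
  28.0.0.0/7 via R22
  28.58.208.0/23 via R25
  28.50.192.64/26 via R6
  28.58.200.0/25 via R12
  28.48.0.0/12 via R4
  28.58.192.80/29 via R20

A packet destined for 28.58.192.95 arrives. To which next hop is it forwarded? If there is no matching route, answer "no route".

R23

Routes whose prefix contains 28.58.192.95:
  28.0.0.0/7 (28.0.0.0 - 29.255.255.255) -> R22
  28.48.0.0/12 (28.48.0.0 - 28.63.255.255) -> R4
  28.56.0.0/13 (28.56.0.0 - 28.63.255.255) -> R8
  28.58.0.0/15 (28.58.0.0 - 28.59.255.255) -> R23
More-specific entries that do NOT match:
  28.58.192.80/29 (28.58.192.80 - 28.58.192.87) does not contain 28.58.192.95
  28.50.192.64/26 (28.50.192.64 - 28.50.192.127) does not contain 28.58.192.95
  28.58.200.0/25 (28.58.200.0 - 28.58.200.127) does not contain 28.58.192.95
  28.58.208.0/23 (28.58.208.0 - 28.58.209.255) does not contain 28.58.192.95
  28.58.200.0/21 (28.58.200.0 - 28.58.207.255) does not contain 28.58.192.95
  28.56.0.0/16 (28.56.0.0 - 28.56.255.255) does not contain 28.58.192.95
Longest matching prefix is /15 -> next hop R23.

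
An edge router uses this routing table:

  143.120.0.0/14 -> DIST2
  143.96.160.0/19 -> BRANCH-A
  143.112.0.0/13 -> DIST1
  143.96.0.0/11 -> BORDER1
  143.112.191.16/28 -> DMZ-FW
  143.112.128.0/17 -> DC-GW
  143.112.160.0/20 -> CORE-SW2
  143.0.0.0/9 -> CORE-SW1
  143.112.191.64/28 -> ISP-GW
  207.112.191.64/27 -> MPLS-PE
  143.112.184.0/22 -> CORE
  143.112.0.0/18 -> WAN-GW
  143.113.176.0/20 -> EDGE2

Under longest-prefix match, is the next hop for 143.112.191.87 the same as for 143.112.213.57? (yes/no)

143.112.191.87: longest match 143.112.128.0/17 -> DC-GW
143.112.213.57: longest match 143.112.128.0/17 -> DC-GW

yes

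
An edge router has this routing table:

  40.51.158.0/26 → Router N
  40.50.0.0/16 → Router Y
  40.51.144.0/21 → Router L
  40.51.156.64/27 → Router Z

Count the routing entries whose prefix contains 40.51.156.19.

No listed prefix contains 40.51.156.19.
Total matching entries: 0.

0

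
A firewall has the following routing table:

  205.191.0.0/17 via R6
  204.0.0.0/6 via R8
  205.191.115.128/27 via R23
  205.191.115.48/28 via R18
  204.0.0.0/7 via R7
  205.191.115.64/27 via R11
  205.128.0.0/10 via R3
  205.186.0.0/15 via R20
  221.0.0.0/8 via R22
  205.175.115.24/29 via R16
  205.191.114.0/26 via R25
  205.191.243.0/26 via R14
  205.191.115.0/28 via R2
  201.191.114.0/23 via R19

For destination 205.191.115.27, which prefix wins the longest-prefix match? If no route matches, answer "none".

Entries matching 205.191.115.27:
  204.0.0.0/6 (204.0.0.0 - 207.255.255.255)
  204.0.0.0/7 (204.0.0.0 - 205.255.255.255)
  205.128.0.0/10 (205.128.0.0 - 205.191.255.255)
  205.191.0.0/17 (205.191.0.0 - 205.191.127.255)
Most specific is 205.191.0.0/17.

205.191.0.0/17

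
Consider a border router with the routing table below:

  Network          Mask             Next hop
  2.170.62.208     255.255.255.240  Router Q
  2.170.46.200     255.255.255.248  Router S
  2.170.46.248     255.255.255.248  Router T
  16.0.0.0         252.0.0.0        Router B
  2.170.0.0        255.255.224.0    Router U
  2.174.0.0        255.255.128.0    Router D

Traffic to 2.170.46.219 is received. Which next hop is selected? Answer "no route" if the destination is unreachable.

No entry's prefix contains 2.170.46.219; there is no default route.

no route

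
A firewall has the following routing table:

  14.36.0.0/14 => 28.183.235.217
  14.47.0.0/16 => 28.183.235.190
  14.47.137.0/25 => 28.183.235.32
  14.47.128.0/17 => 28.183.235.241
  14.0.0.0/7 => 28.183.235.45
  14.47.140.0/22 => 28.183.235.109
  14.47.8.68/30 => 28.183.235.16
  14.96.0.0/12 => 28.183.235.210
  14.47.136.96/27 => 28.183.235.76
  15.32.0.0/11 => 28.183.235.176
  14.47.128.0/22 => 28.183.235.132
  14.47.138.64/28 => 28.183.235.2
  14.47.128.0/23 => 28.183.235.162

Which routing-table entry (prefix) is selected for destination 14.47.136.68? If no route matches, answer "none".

14.47.128.0/17

Entries matching 14.47.136.68:
  14.0.0.0/7 (14.0.0.0 - 15.255.255.255)
  14.47.0.0/16 (14.47.0.0 - 14.47.255.255)
  14.47.128.0/17 (14.47.128.0 - 14.47.255.255)
Most specific is 14.47.128.0/17.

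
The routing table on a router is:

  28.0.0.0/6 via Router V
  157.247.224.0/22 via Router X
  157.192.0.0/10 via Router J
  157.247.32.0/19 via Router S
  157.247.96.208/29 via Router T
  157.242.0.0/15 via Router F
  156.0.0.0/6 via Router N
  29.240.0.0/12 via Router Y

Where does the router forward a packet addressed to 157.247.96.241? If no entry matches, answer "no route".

Router J

Routes whose prefix contains 157.247.96.241:
  156.0.0.0/6 (156.0.0.0 - 159.255.255.255) -> Router N
  157.192.0.0/10 (157.192.0.0 - 157.255.255.255) -> Router J
More-specific entries that do NOT match:
  157.247.96.208/29 (157.247.96.208 - 157.247.96.215) does not contain 157.247.96.241
  157.247.224.0/22 (157.247.224.0 - 157.247.227.255) does not contain 157.247.96.241
  157.247.32.0/19 (157.247.32.0 - 157.247.63.255) does not contain 157.247.96.241
  157.242.0.0/15 (157.242.0.0 - 157.243.255.255) does not contain 157.247.96.241
  29.240.0.0/12 (29.240.0.0 - 29.255.255.255) does not contain 157.247.96.241
Longest matching prefix is /10 -> next hop Router J.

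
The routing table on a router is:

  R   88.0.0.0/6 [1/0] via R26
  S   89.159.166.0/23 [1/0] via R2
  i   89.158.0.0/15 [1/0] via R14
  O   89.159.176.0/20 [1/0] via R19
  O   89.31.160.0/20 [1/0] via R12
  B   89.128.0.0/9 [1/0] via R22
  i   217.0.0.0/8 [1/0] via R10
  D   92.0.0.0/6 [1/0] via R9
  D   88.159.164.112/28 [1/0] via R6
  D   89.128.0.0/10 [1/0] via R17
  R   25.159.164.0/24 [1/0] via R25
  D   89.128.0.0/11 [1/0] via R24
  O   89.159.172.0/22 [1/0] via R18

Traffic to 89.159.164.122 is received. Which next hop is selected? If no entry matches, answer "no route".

R14

Routes whose prefix contains 89.159.164.122:
  88.0.0.0/6 (88.0.0.0 - 91.255.255.255) -> R26
  89.128.0.0/9 (89.128.0.0 - 89.255.255.255) -> R22
  89.128.0.0/10 (89.128.0.0 - 89.191.255.255) -> R17
  89.128.0.0/11 (89.128.0.0 - 89.159.255.255) -> R24
  89.158.0.0/15 (89.158.0.0 - 89.159.255.255) -> R14
More-specific entries that do NOT match:
  88.159.164.112/28 (88.159.164.112 - 88.159.164.127) does not contain 89.159.164.122
  25.159.164.0/24 (25.159.164.0 - 25.159.164.255) does not contain 89.159.164.122
  89.159.166.0/23 (89.159.166.0 - 89.159.167.255) does not contain 89.159.164.122
  89.159.172.0/22 (89.159.172.0 - 89.159.175.255) does not contain 89.159.164.122
  89.159.176.0/20 (89.159.176.0 - 89.159.191.255) does not contain 89.159.164.122
  89.31.160.0/20 (89.31.160.0 - 89.31.175.255) does not contain 89.159.164.122
Longest matching prefix is /15 -> next hop R14.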